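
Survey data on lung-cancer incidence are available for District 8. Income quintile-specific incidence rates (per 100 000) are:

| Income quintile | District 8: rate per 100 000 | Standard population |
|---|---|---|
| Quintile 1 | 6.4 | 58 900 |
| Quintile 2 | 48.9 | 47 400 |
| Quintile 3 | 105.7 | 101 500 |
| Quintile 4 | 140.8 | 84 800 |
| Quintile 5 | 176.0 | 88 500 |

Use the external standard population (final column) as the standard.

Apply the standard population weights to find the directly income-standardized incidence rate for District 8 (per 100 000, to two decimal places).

107.42

Standard total = 381 100; weights = 0.1546, 0.1244, 0.2663, 0.2225, 0.2322.
Standardized rate: 0.1546×6.4 + 0.1244×48.9 + 0.2663×105.7 + 0.2225×140.8 + 0.2322×176.0 = 107.4238 per 100 000.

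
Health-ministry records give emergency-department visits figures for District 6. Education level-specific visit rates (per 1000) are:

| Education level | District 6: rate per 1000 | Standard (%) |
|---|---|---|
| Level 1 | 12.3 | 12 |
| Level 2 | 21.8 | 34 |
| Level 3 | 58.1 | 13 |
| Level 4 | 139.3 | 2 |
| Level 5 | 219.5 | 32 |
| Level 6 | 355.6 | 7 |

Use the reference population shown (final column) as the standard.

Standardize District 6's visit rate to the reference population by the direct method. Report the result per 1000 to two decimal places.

114.36

Standard weights: 0.12, 0.34, 0.13, 0.02, 0.32, 0.07.
Standardized rate: 0.1200×12.3 + 0.3400×21.8 + 0.1300×58.1 + 0.0200×139.3 + 0.3200×219.5 + 0.0700×355.6 = 114.3590 per 1000.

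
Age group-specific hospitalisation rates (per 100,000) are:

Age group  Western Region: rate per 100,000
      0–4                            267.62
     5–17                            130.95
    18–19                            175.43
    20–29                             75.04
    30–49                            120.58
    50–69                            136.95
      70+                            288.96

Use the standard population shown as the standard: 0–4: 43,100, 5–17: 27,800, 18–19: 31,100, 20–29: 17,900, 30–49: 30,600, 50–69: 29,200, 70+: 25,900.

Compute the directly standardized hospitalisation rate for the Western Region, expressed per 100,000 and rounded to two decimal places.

180.67

Standard total = 205,600; weights = 0.2096, 0.1352, 0.1513, 0.0871, 0.1488, 0.1420, 0.1260.
Standardized rate: 0.2096×267.62 + 0.1352×130.95 + 0.1513×175.43 + 0.0871×75.04 + 0.1488×120.58 + 0.1420×136.95 + 0.1260×288.96 = 180.6745 per 100,000.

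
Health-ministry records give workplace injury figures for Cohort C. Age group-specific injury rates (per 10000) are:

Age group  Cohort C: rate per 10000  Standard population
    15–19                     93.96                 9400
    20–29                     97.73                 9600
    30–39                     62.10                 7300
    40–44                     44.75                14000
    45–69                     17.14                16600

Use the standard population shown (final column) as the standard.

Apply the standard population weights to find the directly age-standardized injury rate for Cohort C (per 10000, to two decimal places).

55.99

Standard total = 56900; weights = 0.1652, 0.1687, 0.1283, 0.2460, 0.2917.
Standardized rate: 0.1652×93.96 + 0.1687×97.73 + 0.1283×62.10 + 0.2460×44.75 + 0.2917×17.14 = 55.9892 per 10000.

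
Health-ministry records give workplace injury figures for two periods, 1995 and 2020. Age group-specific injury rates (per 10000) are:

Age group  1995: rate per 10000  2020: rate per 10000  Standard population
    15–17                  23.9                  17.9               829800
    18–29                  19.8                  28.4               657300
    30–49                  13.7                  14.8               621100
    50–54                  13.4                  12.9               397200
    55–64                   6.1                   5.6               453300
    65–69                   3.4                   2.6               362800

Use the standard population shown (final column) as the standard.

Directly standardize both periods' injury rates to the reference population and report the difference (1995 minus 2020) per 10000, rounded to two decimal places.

Standard total = 3321500; weights = 0.2498, 0.1979, 0.1870, 0.1196, 0.1365, 0.1092.
1995: 0.2498×23.9 + 0.1979×19.8 + 0.1870×13.7 + 0.1196×13.4 + 0.1365×6.1 + 0.1092×3.4 = 15.2573 per 10000.
2020: 0.2498×17.9 + 0.1979×28.4 + 0.1870×14.8 + 0.1196×12.9 + 0.1365×5.6 + 0.1092×2.6 = 15.4504 per 10000.
Difference = 15.2573 − 15.4504 = -0.1932.

-0.19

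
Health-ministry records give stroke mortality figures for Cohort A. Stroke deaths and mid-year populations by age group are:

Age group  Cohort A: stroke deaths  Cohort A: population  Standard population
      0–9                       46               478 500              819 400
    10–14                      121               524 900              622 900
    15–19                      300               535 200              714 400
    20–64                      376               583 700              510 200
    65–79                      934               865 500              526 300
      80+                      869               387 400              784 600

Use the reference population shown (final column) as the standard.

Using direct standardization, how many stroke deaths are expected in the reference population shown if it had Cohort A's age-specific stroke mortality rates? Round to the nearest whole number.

3279

Age-specific rates per 100 000 for Cohort A: 9.61, 23.05, 56.05, 64.42, 107.91, 224.32.
Expected stroke deaths = Σ (standard pop × age-specific rate ÷ 100 000)
= 819 400×9.61/100 000 + 622 900×23.05/100 000 + 714 400×56.05/100 000 + 510 200×64.42/100 000 + 526 300×107.91/100 000 + 784 600×224.32/100 000
= 78.77 + 143.59 + 400.45 + 328.65 + 567.95 + 1759.98 = 3279.40.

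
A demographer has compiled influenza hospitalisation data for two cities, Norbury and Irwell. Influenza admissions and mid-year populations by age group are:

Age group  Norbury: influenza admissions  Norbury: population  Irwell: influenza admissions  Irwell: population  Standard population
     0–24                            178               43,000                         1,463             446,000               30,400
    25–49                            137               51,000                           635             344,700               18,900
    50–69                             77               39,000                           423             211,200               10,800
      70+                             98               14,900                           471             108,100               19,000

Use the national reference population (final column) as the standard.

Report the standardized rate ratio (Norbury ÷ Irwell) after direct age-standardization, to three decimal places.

Age-specific rates per 100,000 for Norbury: 413.95, 268.63, 197.44, 657.72.
For Irwell: 328.03, 184.22, 200.28, 435.71.
Standard total = 79,100; weights = 0.3843, 0.2389, 0.1365, 0.2402.
Norbury: 0.3843×413.95 + 0.2389×268.63 + 0.1365×197.44 + 0.2402×657.72 = 408.2199 per 100,000.
Irwell: 0.3843×328.03 + 0.2389×184.22 + 0.1365×200.28 + 0.2402×435.71 = 302.0892 per 100,000.
Ratio = 408.2199 ÷ 302.0892 = 1.35132.

1.351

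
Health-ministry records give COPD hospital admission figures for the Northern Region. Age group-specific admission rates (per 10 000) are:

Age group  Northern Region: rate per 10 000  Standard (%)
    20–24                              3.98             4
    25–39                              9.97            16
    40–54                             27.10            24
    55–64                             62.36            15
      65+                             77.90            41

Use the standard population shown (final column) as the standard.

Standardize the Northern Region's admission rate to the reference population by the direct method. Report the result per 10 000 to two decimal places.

Standard weights: 0.04, 0.16, 0.24, 0.15, 0.41.
Standardized rate: 0.0400×3.98 + 0.1600×9.97 + 0.2400×27.10 + 0.1500×62.36 + 0.4100×77.90 = 49.5514 per 10 000.

49.55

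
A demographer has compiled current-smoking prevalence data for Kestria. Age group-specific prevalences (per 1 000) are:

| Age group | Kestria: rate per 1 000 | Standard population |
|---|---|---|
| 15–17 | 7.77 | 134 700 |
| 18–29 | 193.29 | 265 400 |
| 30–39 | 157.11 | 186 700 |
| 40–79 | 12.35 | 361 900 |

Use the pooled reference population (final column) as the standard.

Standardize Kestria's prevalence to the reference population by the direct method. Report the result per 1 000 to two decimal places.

Standard total = 948 700; weights = 0.1420, 0.2798, 0.1968, 0.3815.
Standardized rate: 0.1420×7.77 + 0.2798×193.29 + 0.1968×157.11 + 0.3815×12.35 = 90.8060 per 1 000.

90.81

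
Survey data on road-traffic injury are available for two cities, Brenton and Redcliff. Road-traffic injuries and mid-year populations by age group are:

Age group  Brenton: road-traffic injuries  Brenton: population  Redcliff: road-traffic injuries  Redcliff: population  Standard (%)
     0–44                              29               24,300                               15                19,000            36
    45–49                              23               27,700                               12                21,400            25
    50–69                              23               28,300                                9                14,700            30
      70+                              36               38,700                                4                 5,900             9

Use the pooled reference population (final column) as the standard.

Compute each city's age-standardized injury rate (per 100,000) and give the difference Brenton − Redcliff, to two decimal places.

Age-specific rates per 100,000 for Brenton: 119.34, 83.03, 81.27, 93.02.
For Redcliff: 78.95, 56.07, 61.22, 67.80.
Standard weights: 0.36, 0.25, 0.30, 0.09.
Brenton: 0.3600×119.34 + 0.2500×83.03 + 0.3000×81.27 + 0.0900×93.02 = 96.4748 per 100,000.
Redcliff: 0.3600×78.95 + 0.2500×56.07 + 0.3000×61.22 + 0.0900×67.80 = 66.9088 per 100,000.
Difference = 96.4748 − 66.9088 = 29.5660.

29.57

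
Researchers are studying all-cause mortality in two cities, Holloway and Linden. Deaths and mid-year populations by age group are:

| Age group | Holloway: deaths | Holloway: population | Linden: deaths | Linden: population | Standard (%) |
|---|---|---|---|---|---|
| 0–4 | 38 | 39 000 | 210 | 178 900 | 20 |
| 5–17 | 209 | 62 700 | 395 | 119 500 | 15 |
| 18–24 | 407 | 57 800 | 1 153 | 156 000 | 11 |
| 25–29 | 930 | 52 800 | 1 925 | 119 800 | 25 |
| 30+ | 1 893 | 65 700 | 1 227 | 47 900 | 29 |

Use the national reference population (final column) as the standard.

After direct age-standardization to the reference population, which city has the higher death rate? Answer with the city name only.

Holloway

Age-specific rates per 1 000 for Holloway: 0.974, 3.333, 7.042, 17.614, 28.813.
For Linden: 1.174, 3.305, 7.391, 16.068, 25.616.
Standard weights: 0.20, 0.15, 0.11, 0.25, 0.29.
Holloway: 0.2000×0.974 + 0.1500×3.333 + 0.1100×7.042 + 0.2500×17.614 + 0.2900×28.813 = 14.2286 per 1 000.
Linden: 0.2000×1.174 + 0.1500×3.305 + 0.1100×7.391 + 0.2500×16.068 + 0.2900×25.616 = 12.9893 per 1 000.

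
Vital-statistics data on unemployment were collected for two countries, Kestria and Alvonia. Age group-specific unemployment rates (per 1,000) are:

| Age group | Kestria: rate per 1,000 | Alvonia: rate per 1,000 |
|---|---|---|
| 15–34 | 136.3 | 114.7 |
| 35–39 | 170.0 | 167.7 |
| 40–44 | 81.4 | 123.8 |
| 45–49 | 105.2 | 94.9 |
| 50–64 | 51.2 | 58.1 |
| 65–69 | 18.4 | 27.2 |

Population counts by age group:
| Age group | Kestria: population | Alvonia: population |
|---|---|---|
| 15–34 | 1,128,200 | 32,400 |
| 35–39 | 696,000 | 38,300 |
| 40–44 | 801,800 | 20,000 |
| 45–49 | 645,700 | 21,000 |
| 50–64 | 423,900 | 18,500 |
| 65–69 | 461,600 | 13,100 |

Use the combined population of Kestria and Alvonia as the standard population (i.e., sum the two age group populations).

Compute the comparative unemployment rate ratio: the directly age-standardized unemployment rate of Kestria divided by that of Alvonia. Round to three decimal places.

Combined standard total = 4,300,500; weights = 0.2699, 0.1707, 0.1911, 0.1550, 0.1029, 0.1104.
Kestria: 0.2699×136.3 + 0.1707×170.0 + 0.1911×81.4 + 0.1550×105.2 + 0.1029×51.2 + 0.1104×18.4 = 104.9733 per 1,000.
Alvonia: 0.2699×114.7 + 0.1707×167.7 + 0.1911×123.8 + 0.1550×94.9 + 0.1029×58.1 + 0.1104×27.2 = 106.9380 per 1,000.
Ratio = 104.9733 ÷ 106.9380 = 0.98163.

0.982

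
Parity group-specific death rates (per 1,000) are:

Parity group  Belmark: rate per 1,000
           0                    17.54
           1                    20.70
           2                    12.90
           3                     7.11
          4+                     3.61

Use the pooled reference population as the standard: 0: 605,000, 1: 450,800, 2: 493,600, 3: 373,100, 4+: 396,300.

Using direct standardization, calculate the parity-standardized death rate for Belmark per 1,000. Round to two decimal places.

Standard total = 2,318,800; weights = 0.2609, 0.1944, 0.2129, 0.1609, 0.1709.
Standardized rate: 0.2609×17.54 + 0.1944×20.70 + 0.2129×12.90 + 0.1609×7.11 + 0.1709×3.61 = 13.1077 per 1,000.

13.11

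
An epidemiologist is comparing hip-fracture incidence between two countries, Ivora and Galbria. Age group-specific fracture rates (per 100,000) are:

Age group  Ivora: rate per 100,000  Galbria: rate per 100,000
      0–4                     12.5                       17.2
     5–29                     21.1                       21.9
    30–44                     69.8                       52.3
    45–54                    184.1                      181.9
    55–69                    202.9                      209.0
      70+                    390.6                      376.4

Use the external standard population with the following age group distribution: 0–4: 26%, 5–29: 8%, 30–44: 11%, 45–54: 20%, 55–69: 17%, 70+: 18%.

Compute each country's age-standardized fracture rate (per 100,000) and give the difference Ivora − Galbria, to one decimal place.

2.6

Standard weights: 0.26, 0.08, 0.11, 0.20, 0.17, 0.18.
Ivora: 0.2600×12.5 + 0.0800×21.1 + 0.1100×69.8 + 0.2000×184.1 + 0.1700×202.9 + 0.1800×390.6 = 154.2370 per 100,000.
Galbria: 0.2600×17.2 + 0.0800×21.9 + 0.1100×52.3 + 0.2000×181.9 + 0.1700×209.0 + 0.1800×376.4 = 151.6390 per 100,000.
Difference = 154.2370 − 151.6390 = 2.5980.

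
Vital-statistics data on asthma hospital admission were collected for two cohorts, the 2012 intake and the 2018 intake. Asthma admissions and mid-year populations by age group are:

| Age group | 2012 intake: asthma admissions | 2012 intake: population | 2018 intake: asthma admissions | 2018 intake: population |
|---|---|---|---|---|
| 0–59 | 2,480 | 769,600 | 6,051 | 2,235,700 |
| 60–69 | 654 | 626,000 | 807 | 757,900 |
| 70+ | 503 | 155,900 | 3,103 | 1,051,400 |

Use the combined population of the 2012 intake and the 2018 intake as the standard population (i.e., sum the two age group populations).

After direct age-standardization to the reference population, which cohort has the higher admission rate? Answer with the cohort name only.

Age-specific rates per 10,000 for the 2012 intake: 32.22, 10.45, 32.26.
For the 2018 intake: 27.07, 10.65, 29.51.
Combined standard total = 5,596,500; weights = 0.5370, 0.2473, 0.2157.
The 2012 intake: 0.5370×32.22 + 0.2473×10.45 + 0.2157×32.26 = 26.8480 per 10,000.
The 2018 intake: 0.5370×27.07 + 0.2473×10.65 + 0.2157×29.51 = 23.5337 per 10,000.
The crude rates (23.44 vs 24.63) would put the 2018 intake higher, but that reflects its age composition; once standardized to a common age structure, the 2012 intake has the higher underlying rate.

2012 intake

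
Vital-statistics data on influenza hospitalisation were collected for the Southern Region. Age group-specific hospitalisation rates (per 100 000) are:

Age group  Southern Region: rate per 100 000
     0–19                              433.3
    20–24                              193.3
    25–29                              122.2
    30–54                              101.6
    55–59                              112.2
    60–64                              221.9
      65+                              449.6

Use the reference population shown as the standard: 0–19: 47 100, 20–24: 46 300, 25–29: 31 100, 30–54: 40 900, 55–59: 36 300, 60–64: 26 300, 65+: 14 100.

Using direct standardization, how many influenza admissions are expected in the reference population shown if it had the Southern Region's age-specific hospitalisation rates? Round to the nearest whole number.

536

Expected influenza admissions = Σ (standard pop × age-specific rate ÷ 100 000)
= 47 100×433.3/100 000 + 46 300×193.3/100 000 + 31 100×122.2/100 000 + 40 900×101.6/100 000 + 36 300×112.2/100 000 + 26 300×221.9/100 000 + 14 100×449.6/100 000
= 204.08 + 89.50 + 38.00 + 41.55 + 40.73 + 58.36 + 63.39 = 535.62.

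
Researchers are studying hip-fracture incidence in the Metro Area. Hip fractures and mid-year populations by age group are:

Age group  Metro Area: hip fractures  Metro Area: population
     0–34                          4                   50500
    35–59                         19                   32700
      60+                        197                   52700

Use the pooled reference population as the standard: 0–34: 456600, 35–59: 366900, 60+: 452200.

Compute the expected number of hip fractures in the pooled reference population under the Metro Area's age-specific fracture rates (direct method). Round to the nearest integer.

Age-specific rates per 100000 for the Metro Area: 7.92, 58.10, 373.81.
Expected hip fractures = Σ (standard pop × age-specific rate ÷ 100000)
= 456600×7.92/100000 + 366900×58.10/100000 + 452200×373.81/100000
= 36.17 + 213.18 + 1690.39 = 1939.74.

1940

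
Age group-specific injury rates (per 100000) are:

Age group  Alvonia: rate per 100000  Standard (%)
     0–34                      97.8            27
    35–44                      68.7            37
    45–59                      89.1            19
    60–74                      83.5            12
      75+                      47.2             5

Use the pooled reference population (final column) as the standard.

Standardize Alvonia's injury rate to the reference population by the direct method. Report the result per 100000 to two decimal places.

81.13

Standard weights: 0.27, 0.37, 0.19, 0.12, 0.05.
Standardized rate: 0.2700×97.8 + 0.3700×68.7 + 0.1900×89.1 + 0.1200×83.5 + 0.0500×47.2 = 81.1340 per 100000.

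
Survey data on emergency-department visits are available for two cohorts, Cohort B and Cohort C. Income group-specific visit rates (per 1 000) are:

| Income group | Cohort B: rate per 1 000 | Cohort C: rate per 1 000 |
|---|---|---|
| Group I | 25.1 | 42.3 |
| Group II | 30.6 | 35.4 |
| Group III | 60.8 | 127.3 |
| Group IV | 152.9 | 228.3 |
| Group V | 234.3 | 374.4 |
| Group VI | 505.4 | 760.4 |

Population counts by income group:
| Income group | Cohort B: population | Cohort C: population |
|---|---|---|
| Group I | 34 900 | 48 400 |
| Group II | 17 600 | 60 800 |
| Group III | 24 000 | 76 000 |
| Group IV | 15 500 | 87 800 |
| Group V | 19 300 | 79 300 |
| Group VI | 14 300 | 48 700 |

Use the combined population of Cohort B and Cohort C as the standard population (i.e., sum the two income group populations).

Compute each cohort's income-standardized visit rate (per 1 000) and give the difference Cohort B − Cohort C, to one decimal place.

-87.6

Combined standard total = 526 600; weights = 0.1582, 0.1489, 0.1899, 0.1962, 0.1872, 0.1196.
Cohort B: 0.1582×25.1 + 0.1489×30.6 + 0.1899×60.8 + 0.1962×152.9 + 0.1872×234.3 + 0.1196×505.4 = 154.3992 per 1 000.
Cohort C: 0.1582×42.3 + 0.1489×35.4 + 0.1899×127.3 + 0.1962×228.3 + 0.1872×374.4 + 0.1196×760.4 = 241.9927 per 1 000.
Difference = 154.3992 − 241.9927 = -87.5935.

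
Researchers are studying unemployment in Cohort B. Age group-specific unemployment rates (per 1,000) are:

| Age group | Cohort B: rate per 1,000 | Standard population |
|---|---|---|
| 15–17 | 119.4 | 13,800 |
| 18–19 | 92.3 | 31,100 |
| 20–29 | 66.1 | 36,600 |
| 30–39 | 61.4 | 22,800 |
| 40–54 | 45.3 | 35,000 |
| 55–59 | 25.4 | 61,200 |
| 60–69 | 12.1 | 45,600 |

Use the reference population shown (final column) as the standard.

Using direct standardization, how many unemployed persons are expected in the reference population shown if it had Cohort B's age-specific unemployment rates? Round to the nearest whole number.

12029

Expected unemployed persons = Σ (standard pop × age-specific rate ÷ 1,000)
= 13,800×119.4/1,000 + 31,100×92.3/1,000 + 36,600×66.1/1,000 + 22,800×61.4/1,000 + 35,000×45.3/1,000 + 61,200×25.4/1,000 + 45,600×12.1/1,000
= 1647.72 + 2870.53 + 2419.26 + 1399.92 + 1585.50 + 1554.48 + 551.76 = 12029.17.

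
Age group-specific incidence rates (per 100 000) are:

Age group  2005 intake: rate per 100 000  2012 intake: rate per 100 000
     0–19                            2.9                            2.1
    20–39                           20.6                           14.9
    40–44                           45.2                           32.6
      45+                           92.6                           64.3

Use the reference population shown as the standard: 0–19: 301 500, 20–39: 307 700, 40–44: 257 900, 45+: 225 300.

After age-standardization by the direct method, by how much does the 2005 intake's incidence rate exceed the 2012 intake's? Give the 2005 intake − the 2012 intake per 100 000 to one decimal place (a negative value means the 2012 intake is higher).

10.6

Standard total = 1 092 400; weights = 0.2760, 0.2817, 0.2361, 0.2062.
The 2005 intake: 0.2760×2.9 + 0.2817×20.6 + 0.2361×45.2 + 0.2062×92.6 = 36.3721 per 100 000.
The 2012 intake: 0.2760×2.1 + 0.2817×14.9 + 0.2361×32.6 + 0.2062×64.3 = 25.7344 per 100 000.
Difference = 36.3721 − 25.7344 = 10.6377.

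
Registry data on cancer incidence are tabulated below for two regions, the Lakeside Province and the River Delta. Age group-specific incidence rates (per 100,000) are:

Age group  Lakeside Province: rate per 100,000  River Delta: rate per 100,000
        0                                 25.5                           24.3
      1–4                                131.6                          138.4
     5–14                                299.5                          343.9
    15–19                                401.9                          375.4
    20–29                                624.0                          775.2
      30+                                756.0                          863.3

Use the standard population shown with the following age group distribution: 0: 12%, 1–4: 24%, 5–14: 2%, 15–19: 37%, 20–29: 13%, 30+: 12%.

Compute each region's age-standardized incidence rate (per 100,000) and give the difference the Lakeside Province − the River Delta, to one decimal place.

Standard weights: 0.12, 0.24, 0.02, 0.37, 0.13, 0.12.
The Lakeside Province: 0.1200×25.5 + 0.2400×131.6 + 0.0200×299.5 + 0.3700×401.9 + 0.1300×624.0 + 0.1200×756.0 = 361.1770 per 100,000.
The River Delta: 0.1200×24.3 + 0.2400×138.4 + 0.0200×343.9 + 0.3700×375.4 + 0.1300×775.2 + 0.1200×863.3 = 386.2800 per 100,000.
Difference = 361.1770 − 386.2800 = -25.1030.

-25.1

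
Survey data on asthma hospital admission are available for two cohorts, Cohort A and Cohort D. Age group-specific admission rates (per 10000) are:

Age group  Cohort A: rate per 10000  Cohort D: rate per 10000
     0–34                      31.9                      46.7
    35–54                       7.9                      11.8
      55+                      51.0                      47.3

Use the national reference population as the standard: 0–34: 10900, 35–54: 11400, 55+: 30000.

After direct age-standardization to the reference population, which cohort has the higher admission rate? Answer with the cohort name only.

Standard total = 52300; weights = 0.2084, 0.2180, 0.5736.
Cohort A: 0.2084×31.9 + 0.2180×7.9 + 0.5736×51.0 = 37.6247 per 10000.
Cohort D: 0.2084×46.7 + 0.2180×11.8 + 0.5736×47.3 = 39.4369 per 10000.

Cohort D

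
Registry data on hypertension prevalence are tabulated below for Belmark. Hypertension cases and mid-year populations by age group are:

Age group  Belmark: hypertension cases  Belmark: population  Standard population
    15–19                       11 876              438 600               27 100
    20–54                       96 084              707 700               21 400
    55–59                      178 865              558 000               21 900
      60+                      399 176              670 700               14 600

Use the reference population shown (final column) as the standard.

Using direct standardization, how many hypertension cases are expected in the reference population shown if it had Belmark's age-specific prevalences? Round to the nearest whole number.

Age-specific rates per 1 000 for Belmark: 27.077, 135.769, 320.547, 595.163.
Expected hypertension cases = Σ (standard pop × age-specific rate ÷ 1 000)
= 27 100×27.077/1 000 + 21 400×135.769/1 000 + 21 900×320.547/1 000 + 14 600×595.163/1 000
= 733.79 + 2905.47 + 7019.97 + 8689.38 = 19348.61.

19349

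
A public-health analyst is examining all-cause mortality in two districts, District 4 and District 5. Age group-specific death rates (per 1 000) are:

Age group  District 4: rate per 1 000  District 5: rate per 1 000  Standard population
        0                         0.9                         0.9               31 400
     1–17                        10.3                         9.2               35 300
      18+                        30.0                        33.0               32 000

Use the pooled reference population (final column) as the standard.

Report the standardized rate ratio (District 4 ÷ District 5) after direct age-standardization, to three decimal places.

0.959

Standard total = 98 700; weights = 0.3181, 0.3576, 0.3242.
District 4: 0.3181×0.9 + 0.3576×10.3 + 0.3242×30.0 = 13.6966 per 1 000.
District 5: 0.3181×0.9 + 0.3576×9.2 + 0.3242×33.0 = 14.2758 per 1 000.
Ratio = 13.6966 ÷ 14.2758 = 0.95943.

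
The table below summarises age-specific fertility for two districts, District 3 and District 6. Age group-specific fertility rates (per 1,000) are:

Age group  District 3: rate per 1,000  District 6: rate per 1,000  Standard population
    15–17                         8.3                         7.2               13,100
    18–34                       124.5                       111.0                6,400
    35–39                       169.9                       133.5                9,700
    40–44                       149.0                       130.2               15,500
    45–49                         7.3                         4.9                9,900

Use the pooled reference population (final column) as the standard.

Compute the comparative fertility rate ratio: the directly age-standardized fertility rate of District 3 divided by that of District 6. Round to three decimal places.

1.185

Standard total = 54,600; weights = 0.2399, 0.1172, 0.1777, 0.2839, 0.1813.
District 3: 0.2399×8.3 + 0.1172×124.5 + 0.1777×169.9 + 0.2839×149.0 + 0.1813×7.3 = 90.3907 per 1,000.
District 6: 0.2399×7.2 + 0.1172×111.0 + 0.1777×133.5 + 0.2839×130.2 + 0.1813×4.9 = 76.3055 per 1,000.
Ratio = 90.3907 ÷ 76.3055 = 1.18459.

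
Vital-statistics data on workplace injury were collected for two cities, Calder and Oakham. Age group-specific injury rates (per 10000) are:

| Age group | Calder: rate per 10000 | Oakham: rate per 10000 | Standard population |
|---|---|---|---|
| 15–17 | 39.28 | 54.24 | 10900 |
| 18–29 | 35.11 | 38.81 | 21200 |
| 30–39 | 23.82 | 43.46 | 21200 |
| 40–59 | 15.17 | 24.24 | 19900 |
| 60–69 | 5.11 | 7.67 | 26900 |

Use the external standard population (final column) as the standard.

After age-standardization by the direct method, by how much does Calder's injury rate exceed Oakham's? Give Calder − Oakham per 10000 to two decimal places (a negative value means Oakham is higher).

-9.06

Standard total = 100100; weights = 0.1089, 0.2118, 0.2118, 0.1988, 0.2687.
Calder: 0.1089×39.28 + 0.2118×35.11 + 0.2118×23.82 + 0.1988×15.17 + 0.2687×5.11 = 21.1470 per 10000.
Oakham: 0.1089×54.24 + 0.2118×38.81 + 0.2118×43.46 + 0.1988×24.24 + 0.2687×7.67 = 30.2102 per 10000.
Difference = 21.1470 − 30.2102 = -9.0632.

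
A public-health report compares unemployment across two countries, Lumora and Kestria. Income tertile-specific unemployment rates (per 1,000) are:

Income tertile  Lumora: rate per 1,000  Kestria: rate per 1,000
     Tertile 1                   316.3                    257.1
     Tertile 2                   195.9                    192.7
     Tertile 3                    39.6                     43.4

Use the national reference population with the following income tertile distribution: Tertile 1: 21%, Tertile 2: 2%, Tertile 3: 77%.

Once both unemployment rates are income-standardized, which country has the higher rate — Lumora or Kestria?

Lumora

Standard weights: 0.21, 0.02, 0.77.
Lumora: 0.2100×316.3 + 0.0200×195.9 + 0.7700×39.6 = 100.8330 per 1,000.
Kestria: 0.2100×257.1 + 0.0200×192.7 + 0.7700×43.4 = 91.2630 per 1,000.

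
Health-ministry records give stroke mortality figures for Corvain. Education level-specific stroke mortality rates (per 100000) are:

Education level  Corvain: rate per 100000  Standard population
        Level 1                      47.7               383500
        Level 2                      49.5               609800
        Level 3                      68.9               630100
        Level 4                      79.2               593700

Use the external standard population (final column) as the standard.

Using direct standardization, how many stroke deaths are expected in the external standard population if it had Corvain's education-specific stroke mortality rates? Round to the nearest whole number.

1389

Expected stroke deaths = Σ (standard pop × education-specific rate ÷ 100000)
= 383500×47.7/100000 + 609800×49.5/100000 + 630100×68.9/100000 + 593700×79.2/100000
= 182.93 + 301.85 + 434.14 + 470.21 = 1389.13.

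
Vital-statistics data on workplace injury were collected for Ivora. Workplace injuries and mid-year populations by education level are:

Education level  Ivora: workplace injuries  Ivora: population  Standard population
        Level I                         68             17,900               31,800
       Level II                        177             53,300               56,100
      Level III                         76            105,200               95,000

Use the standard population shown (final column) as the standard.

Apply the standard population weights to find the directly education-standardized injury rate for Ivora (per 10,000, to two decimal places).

20.54

Education-specific rates per 10,000 for Ivora: 37.99, 33.21, 7.22.
Standard total = 182,900; weights = 0.1739, 0.3067, 0.5194.
Standardized rate: 0.1739×37.99 + 0.3067×33.21 + 0.5194×7.22 = 20.5431 per 10,000.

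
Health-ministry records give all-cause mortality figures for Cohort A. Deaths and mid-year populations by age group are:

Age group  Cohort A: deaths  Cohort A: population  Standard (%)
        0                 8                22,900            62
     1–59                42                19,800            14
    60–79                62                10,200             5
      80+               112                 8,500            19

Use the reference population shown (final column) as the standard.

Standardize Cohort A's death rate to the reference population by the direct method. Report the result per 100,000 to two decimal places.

Age-specific rates per 100,000 for Cohort A: 34.93, 212.12, 607.84, 1317.65.
Standard weights: 0.62, 0.14, 0.05, 0.19.
Standardized rate: 0.6200×34.93 + 0.1400×212.12 + 0.0500×607.84 + 0.1900×1317.65 = 332.1015 per 100,000.

332.10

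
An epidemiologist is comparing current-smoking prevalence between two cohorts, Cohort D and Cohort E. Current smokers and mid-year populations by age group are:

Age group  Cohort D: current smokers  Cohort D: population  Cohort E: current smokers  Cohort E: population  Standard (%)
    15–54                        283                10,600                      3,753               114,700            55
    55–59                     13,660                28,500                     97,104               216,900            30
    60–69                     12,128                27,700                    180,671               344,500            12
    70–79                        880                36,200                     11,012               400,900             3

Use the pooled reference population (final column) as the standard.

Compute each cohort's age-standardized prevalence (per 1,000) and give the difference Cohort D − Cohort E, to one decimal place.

-4.3

Age-specific rates per 1,000 for Cohort D: 26.698, 479.298, 437.834, 24.309.
For Cohort E: 32.720, 447.690, 524.444, 27.468.
Standard weights: 0.55, 0.30, 0.12, 0.03.
Cohort D: 0.5500×26.698 + 0.3000×479.298 + 0.1200×437.834 + 0.0300×24.309 = 211.7428 per 1,000.
Cohort E: 0.5500×32.720 + 0.3000×447.690 + 0.1200×524.444 + 0.0300×27.468 = 216.0605 per 1,000.
Difference = 211.7428 − 216.0605 = -4.3177.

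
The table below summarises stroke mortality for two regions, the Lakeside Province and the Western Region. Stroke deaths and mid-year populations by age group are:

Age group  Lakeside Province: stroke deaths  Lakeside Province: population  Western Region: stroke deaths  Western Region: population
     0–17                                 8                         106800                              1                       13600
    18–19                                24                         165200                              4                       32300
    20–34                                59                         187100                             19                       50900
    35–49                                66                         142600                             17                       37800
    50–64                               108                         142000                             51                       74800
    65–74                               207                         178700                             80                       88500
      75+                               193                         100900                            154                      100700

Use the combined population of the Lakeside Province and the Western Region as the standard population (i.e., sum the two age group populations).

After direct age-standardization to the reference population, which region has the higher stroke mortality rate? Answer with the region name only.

Age-specific rates per 100000 for the Lakeside Province: 7.49, 14.53, 31.53, 46.28, 76.06, 115.84, 191.28.
For the Western Region: 7.35, 12.38, 37.33, 44.97, 68.18, 90.40, 152.93.
Combined standard total = 1421900; weights = 0.0847, 0.1389, 0.1674, 0.1269, 0.1525, 0.1879, 0.1418.
The Lakeside Province: 0.0847×7.49 + 0.1389×14.53 + 0.1674×31.53 + 0.1269×46.28 + 0.1525×76.06 + 0.1879×115.84 + 0.1418×191.28 = 74.2865 per 100000.
The Western Region: 0.0847×7.35 + 0.1389×12.38 + 0.1674×37.33 + 0.1269×44.97 + 0.1525×68.18 + 0.1879×90.40 + 0.1418×152.93 = 63.3621 per 100000.
The crude rates (64.99 vs 81.79) would put the Western Region higher, but that reflects its age composition; once standardized to a common age structure, the Lakeside Province has the higher underlying rate.

Lakeside Province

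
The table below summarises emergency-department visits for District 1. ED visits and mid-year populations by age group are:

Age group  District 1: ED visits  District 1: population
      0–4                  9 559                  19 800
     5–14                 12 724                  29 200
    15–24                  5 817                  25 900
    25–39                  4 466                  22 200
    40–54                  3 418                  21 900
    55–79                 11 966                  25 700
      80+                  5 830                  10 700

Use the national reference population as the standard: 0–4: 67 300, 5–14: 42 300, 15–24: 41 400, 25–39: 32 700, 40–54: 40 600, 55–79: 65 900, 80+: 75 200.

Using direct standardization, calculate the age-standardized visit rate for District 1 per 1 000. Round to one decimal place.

Age-specific rates per 1 000 for District 1: 482.778, 435.753, 224.595, 201.171, 156.073, 465.603, 544.860.
Standard total = 365 400; weights = 0.1842, 0.1158, 0.1133, 0.0895, 0.1111, 0.1804, 0.2058.
Standardized rate: 0.1842×482.778 + 0.1158×435.753 + 0.1133×224.595 + 0.0895×201.171 + 0.1111×156.073 + 0.1804×465.603 + 0.2058×544.860 = 396.2592 per 1 000.

396.3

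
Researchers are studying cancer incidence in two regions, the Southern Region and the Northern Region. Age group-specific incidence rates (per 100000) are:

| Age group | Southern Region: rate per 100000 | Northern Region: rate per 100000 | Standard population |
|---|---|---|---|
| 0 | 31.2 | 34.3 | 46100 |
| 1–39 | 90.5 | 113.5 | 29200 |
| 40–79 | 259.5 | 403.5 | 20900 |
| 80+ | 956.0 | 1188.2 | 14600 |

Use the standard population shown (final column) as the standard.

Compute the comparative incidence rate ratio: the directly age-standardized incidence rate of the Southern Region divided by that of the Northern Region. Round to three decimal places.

0.765

Standard total = 110800; weights = 0.4161, 0.2635, 0.1886, 0.1318.
The Southern Region: 0.4161×31.2 + 0.2635×90.5 + 0.1886×259.5 + 0.1318×956.0 = 211.7515 per 100000.
The Northern Region: 0.4161×34.3 + 0.2635×113.5 + 0.1886×403.5 + 0.1318×1188.2 = 276.8619 per 100000.
Ratio = 211.7515 ÷ 276.8619 = 0.76483.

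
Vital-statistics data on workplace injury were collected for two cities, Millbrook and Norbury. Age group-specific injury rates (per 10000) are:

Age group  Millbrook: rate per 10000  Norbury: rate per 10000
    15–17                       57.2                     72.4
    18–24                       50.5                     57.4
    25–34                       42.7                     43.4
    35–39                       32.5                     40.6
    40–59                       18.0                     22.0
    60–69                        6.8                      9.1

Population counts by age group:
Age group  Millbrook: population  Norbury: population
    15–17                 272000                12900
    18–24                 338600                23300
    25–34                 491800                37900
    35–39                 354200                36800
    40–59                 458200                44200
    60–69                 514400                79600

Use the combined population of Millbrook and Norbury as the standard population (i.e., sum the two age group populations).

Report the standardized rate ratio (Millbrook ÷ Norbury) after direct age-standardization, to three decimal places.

0.858

Combined standard total = 2663900; weights = 0.1069, 0.1359, 0.1988, 0.1468, 0.1886, 0.2230.
Millbrook: 0.1069×57.2 + 0.1359×50.5 + 0.1988×42.7 + 0.1468×32.5 + 0.1886×18.0 + 0.2230×6.8 = 31.1499 per 10000.
Norbury: 0.1069×72.4 + 0.1359×57.4 + 0.1988×43.4 + 0.1468×40.6 + 0.1886×22.0 + 0.2230×9.1 = 36.3083 per 10000.
Ratio = 31.1499 ÷ 36.3083 = 0.85793.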